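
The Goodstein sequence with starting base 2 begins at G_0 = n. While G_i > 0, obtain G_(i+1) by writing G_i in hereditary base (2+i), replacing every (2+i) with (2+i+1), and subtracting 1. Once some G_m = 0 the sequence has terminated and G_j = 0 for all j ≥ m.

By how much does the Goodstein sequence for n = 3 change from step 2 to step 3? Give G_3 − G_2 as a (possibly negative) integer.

[0] 3 ≡ 2 + 1 (base 2). Lift 3: 4. −1: 3.
[1] 3 ≡ 3 (base 3). Lift 4: 4. −1: 3.
[2] 3 ≡ 3 (base 4). Lift 5: 3. −1: 2.

-1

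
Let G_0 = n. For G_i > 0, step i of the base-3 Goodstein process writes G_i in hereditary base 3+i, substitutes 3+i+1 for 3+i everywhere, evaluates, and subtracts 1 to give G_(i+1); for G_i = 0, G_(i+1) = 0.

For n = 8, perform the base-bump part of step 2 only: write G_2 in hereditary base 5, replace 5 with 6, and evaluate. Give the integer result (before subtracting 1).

12

step 0: 8 = 2·3 + 2; sub 4 for 3: 2·4 + 2; = 10; G_1 = 10−1 = 9
step 1: 9 = 2·4 + 1; sub 5 for 4: 2·5 + 1; = 11; G_2 = 11−1 = 10
step 2: 10 = 2·5; sub 6 for 5: 2·6; = 12; G_3 = 12−1 = 11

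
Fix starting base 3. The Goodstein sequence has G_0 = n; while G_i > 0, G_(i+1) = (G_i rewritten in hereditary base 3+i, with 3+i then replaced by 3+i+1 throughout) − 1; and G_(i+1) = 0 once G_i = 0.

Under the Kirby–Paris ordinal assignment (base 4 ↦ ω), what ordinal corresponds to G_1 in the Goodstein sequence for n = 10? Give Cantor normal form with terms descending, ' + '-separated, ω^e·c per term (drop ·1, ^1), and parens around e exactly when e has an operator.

ω^2

10 —HB3→ 3^2 + 1 —bump→ 4^2 + 1 = 17 —(−1)→ 16
16 —HB4→ 4^2 —bump→ 5^2 = 25 —(−1)→ 24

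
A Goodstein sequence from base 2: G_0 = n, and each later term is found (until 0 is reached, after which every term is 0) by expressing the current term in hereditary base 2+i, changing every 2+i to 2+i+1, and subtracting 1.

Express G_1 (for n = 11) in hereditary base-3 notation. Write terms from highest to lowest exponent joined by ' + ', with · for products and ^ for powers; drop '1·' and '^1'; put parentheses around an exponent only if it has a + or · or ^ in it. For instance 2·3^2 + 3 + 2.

3^(3 + 1) + 3

base 2: 11 = 2^(2 + 1) + 2 + 1; at 3: 3^(3 + 1) + 3 + 1 = 85; next = 84
base 3: 84 = 3^(3 + 1) + 3; at 4: 4^(4 + 1) + 4 = 1028; next = 1027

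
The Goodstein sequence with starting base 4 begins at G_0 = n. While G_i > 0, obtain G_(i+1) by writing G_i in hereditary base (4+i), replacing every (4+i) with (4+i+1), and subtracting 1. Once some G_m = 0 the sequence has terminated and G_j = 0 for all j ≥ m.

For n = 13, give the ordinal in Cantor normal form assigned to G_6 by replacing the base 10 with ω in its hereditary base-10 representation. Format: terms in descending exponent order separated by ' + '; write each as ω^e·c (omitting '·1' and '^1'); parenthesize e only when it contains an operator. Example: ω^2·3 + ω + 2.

base 4: 13 = 3·4 + 1; at 5: 3·5 + 1 = 16; next = 15
base 5: 15 = 3·5; at 6: 3·6 = 18; next = 17
base 6: 17 = 2·6 + 5; at 7: 2·7 + 5 = 19; next = 18
base 7: 18 = 2·7 + 4; at 8: 2·8 + 4 = 20; next = 19
base 8: 19 = 2·8 + 3; at 9: 2·9 + 3 = 21; next = 20
base 9: 20 = 2·9 + 2; at 10: 2·10 + 2 = 22; next = 21

ω·2 + 1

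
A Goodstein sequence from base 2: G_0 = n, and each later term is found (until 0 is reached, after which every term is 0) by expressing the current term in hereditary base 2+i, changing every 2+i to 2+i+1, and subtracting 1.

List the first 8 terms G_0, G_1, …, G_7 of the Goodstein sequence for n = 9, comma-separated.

i=0: 9 = 2^(2 + 1) + 1 (b=2); 2→3: 3^(3 + 1) + 1 = 82; 82−1 = 81
i=1: 81 = 3^(3 + 1) (b=3); 3→4: 4^(4 + 1) = 1024; 1024−1 = 1023
i=2: 1023 = 3·4^4 + 3·4^3 + 3·4^2 + 3·4 + 3 (b=4); 4→5: 3·5^5 + 3·5^3 + 3·5^2 + 3·5 + 3 = 9843; 9843−1 = 9842
i=3: 9842 = 3·5^5 + 3·5^3 + 3·5^2 + 3·5 + 2 (b=5); 5→6: 3·6^6 + 3·6^3 + 3·6^2 + 3·6 + 2 = 140744; 140744−1 = 140743
i=4: 140743 = 3·6^6 + 3·6^3 + 3·6^2 + 3·6 + 1 (b=6); 6→7: 3·7^7 + 3·7^3 + 3·7^2 + 3·7 + 1 = 2471827; 2471827−1 = 2471826
i=5: 2471826 = 3·7^7 + 3·7^3 + 3·7^2 + 3·7 (b=7); 7→8: 3·8^8 + 3·8^3 + 3·8^2 + 3·8 = 50333400; 50333400−1 = 50333399
i=6: 50333399 = 3·8^8 + 3·8^3 + 3·8^2 + 2·8 + 7 (b=8); 8→9: 3·9^9 + 3·9^3 + 3·9^2 + 2·9 + 7 = 1162263922; 1162263922−1 = 1162263921

9, 81, 1023, 9842, 140743, 2471826, 50333399, 1162263921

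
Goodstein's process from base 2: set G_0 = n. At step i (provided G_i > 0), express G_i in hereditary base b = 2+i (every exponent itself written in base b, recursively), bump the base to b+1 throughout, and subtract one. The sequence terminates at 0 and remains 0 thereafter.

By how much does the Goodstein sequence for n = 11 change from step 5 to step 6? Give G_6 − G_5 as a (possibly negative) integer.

128452926

G_0 = 11. HB_2(11) = 2^(2 + 1) + 2 + 1. Bump = 85. G_1 = 84.
G_1 = 84. HB_3(84) = 3^(3 + 1) + 3. Bump = 1028. G_2 = 1027.
G_2 = 1027. HB_4(1027) = 4^(4 + 1) + 3. Bump = 15628. G_3 = 15627.
G_3 = 15627. HB_5(15627) = 5^(5 + 1) + 2. Bump = 279938. G_4 = 279937.
G_4 = 279937. HB_6(279937) = 6^(6 + 1) + 1. Bump = 5764802. G_5 = 5764801.
G_5 = 5764801. HB_7(5764801) = 7^(7 + 1). Bump = 134217728. G_6 = 134217727.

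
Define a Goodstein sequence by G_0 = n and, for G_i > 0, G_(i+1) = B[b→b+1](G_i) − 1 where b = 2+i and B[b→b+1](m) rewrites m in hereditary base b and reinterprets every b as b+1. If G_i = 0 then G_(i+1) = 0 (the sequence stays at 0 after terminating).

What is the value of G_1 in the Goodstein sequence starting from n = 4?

G_0 = 4. HB_2(4) = 2^2. Bump = 27. G_1 = 26.
G_1 = 26. HB_3(26) = 2·3^2 + 2·3 + 2. Bump = 42. G_2 = 41.

26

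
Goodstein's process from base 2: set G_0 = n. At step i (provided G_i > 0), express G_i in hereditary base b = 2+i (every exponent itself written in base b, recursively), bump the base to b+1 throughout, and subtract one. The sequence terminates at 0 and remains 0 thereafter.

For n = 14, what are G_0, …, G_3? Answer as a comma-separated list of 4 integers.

14 —HB2→ 2^(2 + 1) + 2^2 + 2 —bump→ 3^(3 + 1) + 3^3 + 3 = 111 —(−1)→ 110
110 —HB3→ 3^(3 + 1) + 3^3 + 2 —bump→ 4^(4 + 1) + 4^4 + 2 = 1282 —(−1)→ 1281
1281 —HB4→ 4^(4 + 1) + 4^4 + 1 —bump→ 5^(5 + 1) + 5^5 + 1 = 18751 —(−1)→ 18750

14, 110, 1281, 18750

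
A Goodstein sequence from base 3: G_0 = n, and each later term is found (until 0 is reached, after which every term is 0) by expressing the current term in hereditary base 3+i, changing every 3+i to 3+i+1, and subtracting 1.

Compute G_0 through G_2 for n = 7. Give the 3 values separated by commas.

7 —HB3→ 2·3 + 1 —bump→ 2·4 + 1 = 9 —(−1)→ 8
8 —HB4→ 2·4 —bump→ 2·5 = 10 —(−1)→ 9

7, 8, 9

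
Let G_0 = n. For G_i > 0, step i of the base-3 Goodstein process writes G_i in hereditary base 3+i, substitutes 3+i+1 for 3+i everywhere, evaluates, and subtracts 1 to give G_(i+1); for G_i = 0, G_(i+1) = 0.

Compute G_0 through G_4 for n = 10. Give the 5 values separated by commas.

step 0: 10 = 3^2 + 1; sub 4 for 3: 4^2 + 1; = 17; G_1 = 17−1 = 16
step 1: 16 = 4^2; sub 5 for 4: 5^2; = 25; G_2 = 25−1 = 24
step 2: 24 = 4·5 + 4; sub 6 for 5: 4·6 + 4; = 28; G_3 = 28−1 = 27
step 3: 27 = 4·6 + 3; sub 7 for 6: 4·7 + 3; = 31; G_4 = 31−1 = 30

10, 16, 24, 27, 30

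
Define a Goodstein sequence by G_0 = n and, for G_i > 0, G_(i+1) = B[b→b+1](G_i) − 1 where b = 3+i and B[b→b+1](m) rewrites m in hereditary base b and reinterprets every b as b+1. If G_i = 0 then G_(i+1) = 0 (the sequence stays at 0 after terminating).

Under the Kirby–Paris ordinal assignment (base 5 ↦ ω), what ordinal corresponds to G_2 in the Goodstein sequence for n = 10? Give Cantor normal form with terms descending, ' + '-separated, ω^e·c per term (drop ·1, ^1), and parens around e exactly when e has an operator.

ω·4 + 4

G_0=10  [base 3] 3^2 + 1  →[3↦4]→  4^2 + 1 = 17  −1 ⇒ G_1=16
G_1=16  [base 4] 4^2  →[4↦5]→  5^2 = 25  −1 ⇒ G_2=24
G_2=24  [base 5] 4·5 + 4  →[5↦6]→  4·6 + 4 = 28  −1 ⇒ G_3=27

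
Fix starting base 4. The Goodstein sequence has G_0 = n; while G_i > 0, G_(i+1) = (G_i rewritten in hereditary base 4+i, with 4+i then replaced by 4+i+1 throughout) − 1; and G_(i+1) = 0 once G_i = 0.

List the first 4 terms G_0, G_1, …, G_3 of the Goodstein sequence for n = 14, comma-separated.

14, 16, 18, 20

base 4: 14 = 3·4 + 2; at 5: 3·5 + 2 = 17; next = 16
base 5: 16 = 3·5 + 1; at 6: 3·6 + 1 = 19; next = 18
base 6: 18 = 3·6; at 7: 3·7 = 21; next = 20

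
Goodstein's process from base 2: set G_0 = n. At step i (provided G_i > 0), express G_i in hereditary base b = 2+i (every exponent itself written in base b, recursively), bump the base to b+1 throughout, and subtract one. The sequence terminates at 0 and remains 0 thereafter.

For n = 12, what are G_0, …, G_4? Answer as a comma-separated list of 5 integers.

12, 107, 1065, 15685, 280019

(0) 12|_2 = 2^(2 + 1) + 2^2 ↦ 3^(3 + 1) + 3^3|_3 = 108 ⇒ 107
(1) 107|_3 = 3^(3 + 1) + 2·3^2 + 2·3 + 2 ↦ 4^(4 + 1) + 2·4^2 + 2·4 + 2|_4 = 1066 ⇒ 1065
(2) 1065|_4 = 4^(4 + 1) + 2·4^2 + 2·4 + 1 ↦ 5^(5 + 1) + 2·5^2 + 2·5 + 1|_5 = 15686 ⇒ 15685
(3) 15685|_5 = 5^(5 + 1) + 2·5^2 + 2·5 ↦ 6^(6 + 1) + 2·6^2 + 2·6|_6 = 280020 ⇒ 280019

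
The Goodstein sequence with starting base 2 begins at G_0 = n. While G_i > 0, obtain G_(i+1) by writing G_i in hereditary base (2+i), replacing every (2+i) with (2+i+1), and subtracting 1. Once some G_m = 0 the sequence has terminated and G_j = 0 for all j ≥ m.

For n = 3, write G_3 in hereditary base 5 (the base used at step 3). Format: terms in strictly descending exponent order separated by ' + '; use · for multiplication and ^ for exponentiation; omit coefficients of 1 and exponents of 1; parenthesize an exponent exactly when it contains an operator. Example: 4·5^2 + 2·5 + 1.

(0) 3|_2 = 2 + 1 ↦ 3 + 1|_3 = 4 ⇒ 3
(1) 3|_3 = 3 ↦ 4|_4 = 4 ⇒ 3
(2) 3|_4 = 3 ↦ 3|_5 = 3 ⇒ 2

2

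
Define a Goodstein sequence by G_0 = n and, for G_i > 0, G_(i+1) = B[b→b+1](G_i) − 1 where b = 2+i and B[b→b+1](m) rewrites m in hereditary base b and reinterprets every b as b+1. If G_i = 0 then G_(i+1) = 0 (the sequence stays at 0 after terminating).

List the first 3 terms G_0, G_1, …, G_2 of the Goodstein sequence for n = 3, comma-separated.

3, 3, 3

3 —HB2→ 2 + 1 —bump→ 3 + 1 = 4 —(−1)→ 3
3 —HB3→ 3 —bump→ 4 = 4 —(−1)→ 3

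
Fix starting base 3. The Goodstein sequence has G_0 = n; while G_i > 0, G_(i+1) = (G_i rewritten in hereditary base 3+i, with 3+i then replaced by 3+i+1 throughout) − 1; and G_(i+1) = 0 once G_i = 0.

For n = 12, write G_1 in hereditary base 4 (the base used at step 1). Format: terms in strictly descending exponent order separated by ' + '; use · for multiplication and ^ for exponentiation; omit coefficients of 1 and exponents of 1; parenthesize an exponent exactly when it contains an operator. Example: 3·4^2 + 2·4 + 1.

(0) 12|_3 = 3^2 + 3 ↦ 4^2 + 4|_4 = 20 ⇒ 19
(1) 19|_4 = 4^2 + 3 ↦ 5^2 + 3|_5 = 28 ⇒ 27

4^2 + 3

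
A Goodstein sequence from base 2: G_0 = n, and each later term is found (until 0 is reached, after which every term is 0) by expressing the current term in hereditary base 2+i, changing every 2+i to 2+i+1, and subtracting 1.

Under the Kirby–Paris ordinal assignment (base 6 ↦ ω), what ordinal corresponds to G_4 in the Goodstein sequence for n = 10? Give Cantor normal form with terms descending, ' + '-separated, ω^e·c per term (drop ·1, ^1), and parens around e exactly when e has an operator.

ω^ω·5 + ω^5·5 + ω^4·5 + ω^3·5 + ω^2·5 + ω·5 + 5

[0] 10 ≡ 2^(2 + 1) + 2 (base 2). Lift 3: 84. −1: 83.
[1] 83 ≡ 3^(3 + 1) + 2 (base 3). Lift 4: 1026. −1: 1025.
[2] 1025 ≡ 4^(4 + 1) + 1 (base 4). Lift 5: 15626. −1: 15625.
[3] 15625 ≡ 5^(5 + 1) (base 5). Lift 6: 279936. −1: 279935.
[4] 279935 ≡ 5·6^6 + 5·6^5 + 5·6^4 + 5·6^3 + 5·6^2 + 5·6 + 5 (base 6). Lift 7: 4215755. −1: 4215754.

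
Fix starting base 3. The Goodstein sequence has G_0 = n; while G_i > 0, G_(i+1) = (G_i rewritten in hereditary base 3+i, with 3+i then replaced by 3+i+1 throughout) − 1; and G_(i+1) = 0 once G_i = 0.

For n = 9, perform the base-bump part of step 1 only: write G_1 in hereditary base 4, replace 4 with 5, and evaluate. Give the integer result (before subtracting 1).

18

i=0: 9 = 3^2 (b=3); 3→4: 4^2 = 16; 16−1 = 15
i=1: 15 = 3·4 + 3 (b=4); 4→5: 3·5 + 3 = 18; 18−1 = 17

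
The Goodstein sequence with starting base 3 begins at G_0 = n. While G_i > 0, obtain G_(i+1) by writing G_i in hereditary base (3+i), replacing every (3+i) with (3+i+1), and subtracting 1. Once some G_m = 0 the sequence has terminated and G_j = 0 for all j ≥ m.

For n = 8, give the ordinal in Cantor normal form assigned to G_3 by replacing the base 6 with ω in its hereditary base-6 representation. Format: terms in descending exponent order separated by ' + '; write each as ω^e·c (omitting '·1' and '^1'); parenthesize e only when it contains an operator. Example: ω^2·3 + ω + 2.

G_0=8  [base 3] 2·3 + 2  →[3↦4]→  2·4 + 2 = 10  −1 ⇒ G_1=9
G_1=9  [base 4] 2·4 + 1  →[4↦5]→  2·5 + 1 = 11  −1 ⇒ G_2=10
G_2=10  [base 5] 2·5  →[5↦6]→  2·6 = 12  −1 ⇒ G_3=11
G_3=11  [base 6] 6 + 5  →[6↦7]→  7 + 5 = 12  −1 ⇒ G_4=11

ω + 5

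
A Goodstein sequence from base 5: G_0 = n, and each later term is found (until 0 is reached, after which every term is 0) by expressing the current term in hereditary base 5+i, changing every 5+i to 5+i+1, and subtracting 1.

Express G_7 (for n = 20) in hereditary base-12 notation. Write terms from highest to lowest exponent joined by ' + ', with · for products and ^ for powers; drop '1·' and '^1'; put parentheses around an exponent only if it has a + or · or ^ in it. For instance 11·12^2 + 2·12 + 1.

i=0: 20 = 4·5 (b=5); 5→6: 4·6 = 24; 24−1 = 23
i=1: 23 = 3·6 + 5 (b=6); 6→7: 3·7 + 5 = 26; 26−1 = 25
i=2: 25 = 3·7 + 4 (b=7); 7→8: 3·8 + 4 = 28; 28−1 = 27
i=3: 27 = 3·8 + 3 (b=8); 8→9: 3·9 + 3 = 30; 30−1 = 29
i=4: 29 = 3·9 + 2 (b=9); 9→10: 3·10 + 2 = 32; 32−1 = 31
i=5: 31 = 3·10 + 1 (b=10); 10→11: 3·11 + 1 = 34; 34−1 = 33
i=6: 33 = 3·11 (b=11); 11→12: 3·12 = 36; 36−1 = 35
i=7: 35 = 2·12 + 11 (b=12); 12→13: 2·13 + 11 = 37; 37−1 = 36

2·12 + 11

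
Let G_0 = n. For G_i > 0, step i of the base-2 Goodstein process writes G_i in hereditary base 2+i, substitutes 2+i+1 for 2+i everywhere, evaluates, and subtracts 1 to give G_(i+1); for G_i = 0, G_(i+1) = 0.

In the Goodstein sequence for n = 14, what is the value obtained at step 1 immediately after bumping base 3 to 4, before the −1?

1282

base 2: 14 = 2^(2 + 1) + 2^2 + 2; at 3: 3^(3 + 1) + 3^3 + 3 = 111; next = 110
base 3: 110 = 3^(3 + 1) + 3^3 + 2; at 4: 4^(4 + 1) + 4^4 + 2 = 1282; next = 1281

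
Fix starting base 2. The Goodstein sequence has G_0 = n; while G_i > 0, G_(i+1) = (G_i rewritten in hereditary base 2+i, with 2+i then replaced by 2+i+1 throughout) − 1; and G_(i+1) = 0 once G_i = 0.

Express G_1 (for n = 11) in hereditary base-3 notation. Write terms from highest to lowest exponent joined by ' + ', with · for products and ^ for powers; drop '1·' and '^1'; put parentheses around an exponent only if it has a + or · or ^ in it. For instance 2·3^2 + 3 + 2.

3^(3 + 1) + 3

(0) 11|_2 = 2^(2 + 1) + 2 + 1 ↦ 3^(3 + 1) + 3 + 1|_3 = 85 ⇒ 84
(1) 84|_3 = 3^(3 + 1) + 3 ↦ 4^(4 + 1) + 4|_4 = 1028 ⇒ 1027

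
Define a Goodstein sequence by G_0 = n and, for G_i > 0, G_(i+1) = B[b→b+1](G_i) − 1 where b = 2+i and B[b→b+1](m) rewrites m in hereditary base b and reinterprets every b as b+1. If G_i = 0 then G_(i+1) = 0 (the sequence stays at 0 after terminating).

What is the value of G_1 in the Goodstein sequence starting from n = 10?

83

10 —HB2→ 2^(2 + 1) + 2 —bump→ 3^(3 + 1) + 3 = 84 —(−1)→ 83
83 —HB3→ 3^(3 + 1) + 2 —bump→ 4^(4 + 1) + 2 = 1026 —(−1)→ 1025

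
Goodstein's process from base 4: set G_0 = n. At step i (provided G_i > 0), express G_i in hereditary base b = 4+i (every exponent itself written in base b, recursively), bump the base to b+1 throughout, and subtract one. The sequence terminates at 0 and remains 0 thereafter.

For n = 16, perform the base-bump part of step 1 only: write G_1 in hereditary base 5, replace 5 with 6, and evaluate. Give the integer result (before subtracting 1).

(0) 16|_4 = 4^2 ↦ 5^2|_5 = 25 ⇒ 24
(1) 24|_5 = 4·5 + 4 ↦ 4·6 + 4|_6 = 28 ⇒ 27

28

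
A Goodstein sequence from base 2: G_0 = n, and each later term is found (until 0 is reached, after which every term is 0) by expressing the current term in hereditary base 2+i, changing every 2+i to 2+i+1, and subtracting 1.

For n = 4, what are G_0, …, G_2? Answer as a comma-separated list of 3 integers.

(0) 4|_2 = 2^2 ↦ 3^3|_3 = 27 ⇒ 26
(1) 26|_3 = 2·3^2 + 2·3 + 2 ↦ 2·4^2 + 2·4 + 2|_4 = 42 ⇒ 41

4, 26, 41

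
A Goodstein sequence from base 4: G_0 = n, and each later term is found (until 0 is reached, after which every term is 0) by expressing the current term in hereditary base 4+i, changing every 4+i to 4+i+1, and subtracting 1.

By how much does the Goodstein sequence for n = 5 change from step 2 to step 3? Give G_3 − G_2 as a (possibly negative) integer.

-1

(0) 5|_4 = 4 + 1 ↦ 5 + 1|_5 = 6 ⇒ 5
(1) 5|_5 = 5 ↦ 6|_6 = 6 ⇒ 5
(2) 5|_6 = 5 ↦ 5|_7 = 5 ⇒ 4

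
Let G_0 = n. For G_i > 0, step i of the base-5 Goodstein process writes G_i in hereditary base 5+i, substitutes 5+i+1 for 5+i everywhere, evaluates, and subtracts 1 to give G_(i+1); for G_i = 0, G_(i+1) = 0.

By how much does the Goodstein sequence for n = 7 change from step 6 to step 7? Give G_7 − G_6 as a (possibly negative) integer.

[0] 7 ≡ 5 + 2 (base 5). Lift 6: 8. −1: 7.
[1] 7 ≡ 6 + 1 (base 6). Lift 7: 8. −1: 7.
[2] 7 ≡ 7 (base 7). Lift 8: 8. −1: 7.
[3] 7 ≡ 7 (base 8). Lift 9: 7. −1: 6.
[4] 6 ≡ 6 (base 9). Lift 10: 6. −1: 5.
[5] 5 ≡ 5 (base 10). Lift 11: 5. −1: 4.
[6] 4 ≡ 4 (base 11). Lift 12: 4. −1: 3.

-1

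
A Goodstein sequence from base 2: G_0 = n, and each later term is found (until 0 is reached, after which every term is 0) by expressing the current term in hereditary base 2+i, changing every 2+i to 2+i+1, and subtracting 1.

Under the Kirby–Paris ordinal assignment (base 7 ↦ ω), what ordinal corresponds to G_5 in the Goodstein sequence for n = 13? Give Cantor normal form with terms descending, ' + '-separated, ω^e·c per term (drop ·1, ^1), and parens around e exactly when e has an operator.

G_0 = 13. HB_2(13) = 2^(2 + 1) + 2^2 + 1. Bump = 109. G_1 = 108.
G_1 = 108. HB_3(108) = 3^(3 + 1) + 3^3. Bump = 1280. G_2 = 1279.
G_2 = 1279. HB_4(1279) = 4^(4 + 1) + 3·4^3 + 3·4^2 + 3·4 + 3. Bump = 16093. G_3 = 16092.
G_3 = 16092. HB_5(16092) = 5^(5 + 1) + 3·5^3 + 3·5^2 + 3·5 + 2. Bump = 280712. G_4 = 280711.
G_4 = 280711. HB_6(280711) = 6^(6 + 1) + 3·6^3 + 3·6^2 + 3·6 + 1. Bump = 5765999. G_5 = 5765998.

ω^(ω + 1) + ω^3·3 + ω^2·3 + ω·3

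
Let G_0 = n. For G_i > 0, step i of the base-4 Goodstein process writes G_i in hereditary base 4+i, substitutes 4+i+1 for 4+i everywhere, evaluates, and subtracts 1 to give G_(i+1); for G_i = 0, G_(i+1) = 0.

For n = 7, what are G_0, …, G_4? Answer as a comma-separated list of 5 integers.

(0) 7|_4 = 4 + 3 ↦ 5 + 3|_5 = 8 ⇒ 7
(1) 7|_5 = 5 + 2 ↦ 6 + 2|_6 = 8 ⇒ 7
(2) 7|_6 = 6 + 1 ↦ 7 + 1|_7 = 8 ⇒ 7
(3) 7|_7 = 7 ↦ 8|_8 = 8 ⇒ 7

7, 7, 7, 7, 7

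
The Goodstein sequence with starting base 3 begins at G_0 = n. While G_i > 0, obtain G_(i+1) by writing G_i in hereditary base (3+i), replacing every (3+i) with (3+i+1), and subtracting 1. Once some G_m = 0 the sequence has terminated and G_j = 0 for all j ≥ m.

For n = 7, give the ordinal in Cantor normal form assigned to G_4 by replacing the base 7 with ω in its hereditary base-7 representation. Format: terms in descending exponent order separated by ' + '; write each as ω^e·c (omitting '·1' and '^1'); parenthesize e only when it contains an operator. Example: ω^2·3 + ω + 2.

ω + 2

[0] 7 ≡ 2·3 + 1 (base 3). Lift 4: 9. −1: 8.
[1] 8 ≡ 2·4 (base 4). Lift 5: 10. −1: 9.
[2] 9 ≡ 5 + 4 (base 5). Lift 6: 10. −1: 9.
[3] 9 ≡ 6 + 3 (base 6). Lift 7: 10. −1: 9.
[4] 9 ≡ 7 + 2 (base 7). Lift 8: 10. −1: 9.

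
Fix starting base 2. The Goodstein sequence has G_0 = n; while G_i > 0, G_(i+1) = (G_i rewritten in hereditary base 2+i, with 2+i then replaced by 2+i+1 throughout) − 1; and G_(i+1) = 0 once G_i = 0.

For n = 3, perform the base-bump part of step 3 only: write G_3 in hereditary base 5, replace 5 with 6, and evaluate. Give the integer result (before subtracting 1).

2

step 0: 3 = 2 + 1; sub 3 for 2: 3 + 1; = 4; G_1 = 4−1 = 3
step 1: 3 = 3; sub 4 for 3: 4; = 4; G_2 = 4−1 = 3
step 2: 3 = 3; sub 5 for 4: 3; = 3; G_3 = 3−1 = 2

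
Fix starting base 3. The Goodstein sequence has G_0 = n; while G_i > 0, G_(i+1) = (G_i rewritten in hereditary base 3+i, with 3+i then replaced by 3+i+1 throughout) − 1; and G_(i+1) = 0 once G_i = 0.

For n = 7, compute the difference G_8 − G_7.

base 3: 7 = 2·3 + 1; at 4: 2·4 + 1 = 9; next = 8
base 4: 8 = 2·4; at 5: 2·5 = 10; next = 9
base 5: 9 = 5 + 4; at 6: 6 + 4 = 10; next = 9
base 6: 9 = 6 + 3; at 7: 7 + 3 = 10; next = 9
base 7: 9 = 7 + 2; at 8: 8 + 2 = 10; next = 9
base 8: 9 = 8 + 1; at 9: 9 + 1 = 10; next = 9
base 9: 9 = 9; at 10: 10 = 10; next = 9
base 10: 9 = 9; at 11: 9 = 9; next = 8

-1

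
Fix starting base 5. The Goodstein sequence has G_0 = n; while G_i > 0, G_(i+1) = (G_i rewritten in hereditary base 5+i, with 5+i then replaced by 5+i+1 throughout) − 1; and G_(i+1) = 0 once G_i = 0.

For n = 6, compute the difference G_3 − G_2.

base 5: 6 = 5 + 1; at 6: 6 + 1 = 7; next = 6
base 6: 6 = 6; at 7: 7 = 7; next = 6
base 7: 6 = 6; at 8: 6 = 6; next = 5

-1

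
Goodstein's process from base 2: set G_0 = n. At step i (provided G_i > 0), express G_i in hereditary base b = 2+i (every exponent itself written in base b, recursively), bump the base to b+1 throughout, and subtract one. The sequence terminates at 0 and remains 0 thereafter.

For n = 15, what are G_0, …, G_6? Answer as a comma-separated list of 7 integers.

G_0 = 15. HB_2(15) = 2^(2 + 1) + 2^2 + 2 + 1. Bump = 112. G_1 = 111.
G_1 = 111. HB_3(111) = 3^(3 + 1) + 3^3 + 3. Bump = 1284. G_2 = 1283.
G_2 = 1283. HB_4(1283) = 4^(4 + 1) + 4^4 + 3. Bump = 18753. G_3 = 18752.
G_3 = 18752. HB_5(18752) = 5^(5 + 1) + 5^5 + 2. Bump = 326594. G_4 = 326593.
G_4 = 326593. HB_6(326593) = 6^(6 + 1) + 6^6 + 1. Bump = 6588345. G_5 = 6588344.
G_5 = 6588344. HB_7(6588344) = 7^(7 + 1) + 7^7. Bump = 150994944. G_6 = 150994943.

15, 111, 1283, 18752, 326593, 6588344, 150994943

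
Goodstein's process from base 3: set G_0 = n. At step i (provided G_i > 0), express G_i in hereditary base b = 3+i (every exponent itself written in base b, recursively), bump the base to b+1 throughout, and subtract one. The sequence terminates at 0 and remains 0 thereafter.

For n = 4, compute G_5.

G_0 = 4. HB_3(4) = 3 + 1. Bump = 5. G_1 = 4.
G_1 = 4. HB_4(4) = 4. Bump = 5. G_2 = 4.
G_2 = 4. HB_5(4) = 4. Bump = 4. G_3 = 3.
G_3 = 3. HB_6(3) = 3. Bump = 3. G_4 = 2.
G_4 = 2. HB_7(2) = 2. Bump = 2. G_5 = 1.

1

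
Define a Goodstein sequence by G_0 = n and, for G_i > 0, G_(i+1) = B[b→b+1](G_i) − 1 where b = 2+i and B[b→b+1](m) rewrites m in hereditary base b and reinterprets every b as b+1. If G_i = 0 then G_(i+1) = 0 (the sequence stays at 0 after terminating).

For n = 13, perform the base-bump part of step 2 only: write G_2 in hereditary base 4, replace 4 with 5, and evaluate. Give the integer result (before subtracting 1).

step 0: 13 = 2^(2 + 1) + 2^2 + 1; sub 3 for 2: 3^(3 + 1) + 3^3 + 1; = 109; G_1 = 109−1 = 108
step 1: 108 = 3^(3 + 1) + 3^3; sub 4 for 3: 4^(4 + 1) + 4^4; = 1280; G_2 = 1280−1 = 1279

16093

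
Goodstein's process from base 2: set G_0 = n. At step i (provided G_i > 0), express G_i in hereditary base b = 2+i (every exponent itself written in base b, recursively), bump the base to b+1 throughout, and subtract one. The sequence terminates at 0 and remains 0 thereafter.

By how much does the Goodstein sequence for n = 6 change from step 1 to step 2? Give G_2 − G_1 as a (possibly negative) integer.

228

6 —HB2→ 2^2 + 2 —bump→ 3^3 + 3 = 30 —(−1)→ 29
29 —HB3→ 3^3 + 2 —bump→ 4^4 + 2 = 258 —(−1)→ 257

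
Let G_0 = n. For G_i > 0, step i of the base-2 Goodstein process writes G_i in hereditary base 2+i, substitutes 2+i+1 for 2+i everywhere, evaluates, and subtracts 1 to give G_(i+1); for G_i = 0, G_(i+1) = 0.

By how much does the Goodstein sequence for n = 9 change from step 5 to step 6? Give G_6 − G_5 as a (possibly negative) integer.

base 2: 9 = 2^(2 + 1) + 1; at 3: 3^(3 + 1) + 1 = 82; next = 81
base 3: 81 = 3^(3 + 1); at 4: 4^(4 + 1) = 1024; next = 1023
base 4: 1023 = 3·4^4 + 3·4^3 + 3·4^2 + 3·4 + 3; at 5: 3·5^5 + 3·5^3 + 3·5^2 + 3·5 + 3 = 9843; next = 9842
base 5: 9842 = 3·5^5 + 3·5^3 + 3·5^2 + 3·5 + 2; at 6: 3·6^6 + 3·6^3 + 3·6^2 + 3·6 + 2 = 140744; next = 140743
base 6: 140743 = 3·6^6 + 3·6^3 + 3·6^2 + 3·6 + 1; at 7: 3·7^7 + 3·7^3 + 3·7^2 + 3·7 + 1 = 2471827; next = 2471826
base 7: 2471826 = 3·7^7 + 3·7^3 + 3·7^2 + 3·7; at 8: 3·8^8 + 3·8^3 + 3·8^2 + 3·8 = 50333400; next = 50333399

47861573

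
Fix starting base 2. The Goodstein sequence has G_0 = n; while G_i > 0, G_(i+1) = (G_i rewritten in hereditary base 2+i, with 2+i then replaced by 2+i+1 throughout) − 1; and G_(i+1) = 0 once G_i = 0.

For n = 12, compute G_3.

15685

12 —HB2→ 2^(2 + 1) + 2^2 —bump→ 3^(3 + 1) + 3^3 = 108 —(−1)→ 107
107 —HB3→ 3^(3 + 1) + 2·3^2 + 2·3 + 2 —bump→ 4^(4 + 1) + 2·4^2 + 2·4 + 2 = 1066 —(−1)→ 1065
1065 —HB4→ 4^(4 + 1) + 2·4^2 + 2·4 + 1 —bump→ 5^(5 + 1) + 2·5^2 + 2·5 + 1 = 15686 —(−1)→ 15685
15685 —HB5→ 5^(5 + 1) + 2·5^2 + 2·5 —bump→ 6^(6 + 1) + 2·6^2 + 2·6 = 280020 —(−1)→ 280019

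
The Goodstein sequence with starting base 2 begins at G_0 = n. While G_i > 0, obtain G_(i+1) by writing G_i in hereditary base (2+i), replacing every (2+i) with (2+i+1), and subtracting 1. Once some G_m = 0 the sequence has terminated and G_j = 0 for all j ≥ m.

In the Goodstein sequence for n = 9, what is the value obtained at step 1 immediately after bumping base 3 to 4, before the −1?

9 —HB2→ 2^(2 + 1) + 1 —bump→ 3^(3 + 1) + 1 = 82 —(−1)→ 81
81 —HB3→ 3^(3 + 1) —bump→ 4^(4 + 1) = 1024 —(−1)→ 1023

1024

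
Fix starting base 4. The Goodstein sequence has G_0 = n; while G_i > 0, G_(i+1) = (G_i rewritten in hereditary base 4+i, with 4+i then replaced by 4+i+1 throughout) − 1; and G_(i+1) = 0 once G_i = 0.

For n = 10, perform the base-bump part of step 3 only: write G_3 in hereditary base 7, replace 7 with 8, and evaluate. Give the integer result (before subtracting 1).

i=0: 10 = 2·4 + 2 (b=4); 4→5: 2·5 + 2 = 12; 12−1 = 11
i=1: 11 = 2·5 + 1 (b=5); 5→6: 2·6 + 1 = 13; 13−1 = 12
i=2: 12 = 2·6 (b=6); 6→7: 2·7 = 14; 14−1 = 13
i=3: 13 = 7 + 6 (b=7); 7→8: 8 + 6 = 14; 14−1 = 13

14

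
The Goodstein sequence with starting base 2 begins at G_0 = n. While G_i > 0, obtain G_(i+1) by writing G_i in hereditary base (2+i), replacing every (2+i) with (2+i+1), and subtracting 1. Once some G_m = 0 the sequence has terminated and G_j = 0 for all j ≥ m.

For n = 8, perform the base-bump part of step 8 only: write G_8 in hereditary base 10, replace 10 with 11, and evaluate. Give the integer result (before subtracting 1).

(0) 8|_2 = 2^(2 + 1) ↦ 3^(3 + 1)|_3 = 81 ⇒ 80
(1) 80|_3 = 2·3^3 + 2·3^2 + 2·3 + 2 ↦ 2·4^4 + 2·4^2 + 2·4 + 2|_4 = 554 ⇒ 553
(2) 553|_4 = 2·4^4 + 2·4^2 + 2·4 + 1 ↦ 2·5^5 + 2·5^2 + 2·5 + 1|_5 = 6311 ⇒ 6310
(3) 6310|_5 = 2·5^5 + 2·5^2 + 2·5 ↦ 2·6^6 + 2·6^2 + 2·6|_6 = 93396 ⇒ 93395
(4) 93395|_6 = 2·6^6 + 2·6^2 + 6 + 5 ↦ 2·7^7 + 2·7^2 + 7 + 5|_7 = 1647196 ⇒ 1647195
(5) 1647195|_7 = 2·7^7 + 2·7^2 + 7 + 4 ↦ 2·8^8 + 2·8^2 + 8 + 4|_8 = 33554572 ⇒ 33554571
(6) 33554571|_8 = 2·8^8 + 2·8^2 + 8 + 3 ↦ 2·9^9 + 2·9^2 + 9 + 3|_9 = 774841152 ⇒ 774841151
(7) 774841151|_9 = 2·9^9 + 2·9^2 + 9 + 2 ↦ 2·10^10 + 2·10^2 + 10 + 2|_10 = 20000000212 ⇒ 20000000211
(8) 20000000211|_10 = 2·10^10 + 2·10^2 + 10 + 1 ↦ 2·11^11 + 2·11^2 + 11 + 1|_11 = 570623341476 ⇒ 570623341475

570623341476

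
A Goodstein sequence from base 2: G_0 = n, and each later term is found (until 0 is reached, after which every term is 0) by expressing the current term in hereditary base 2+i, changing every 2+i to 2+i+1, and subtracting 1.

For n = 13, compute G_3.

base 2: 13 = 2^(2 + 1) + 2^2 + 1; at 3: 3^(3 + 1) + 3^3 + 1 = 109; next = 108
base 3: 108 = 3^(3 + 1) + 3^3; at 4: 4^(4 + 1) + 4^4 = 1280; next = 1279
base 4: 1279 = 4^(4 + 1) + 3·4^3 + 3·4^2 + 3·4 + 3; at 5: 5^(5 + 1) + 3·5^3 + 3·5^2 + 3·5 + 3 = 16093; next = 16092

16092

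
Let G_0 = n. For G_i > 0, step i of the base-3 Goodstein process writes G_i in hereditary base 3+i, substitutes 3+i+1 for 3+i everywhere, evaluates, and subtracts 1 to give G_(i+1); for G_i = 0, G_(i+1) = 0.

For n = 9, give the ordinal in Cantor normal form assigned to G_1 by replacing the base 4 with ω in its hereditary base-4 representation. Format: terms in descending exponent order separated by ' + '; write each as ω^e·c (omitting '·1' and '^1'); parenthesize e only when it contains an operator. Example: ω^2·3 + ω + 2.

base 3: 9 = 3^2; at 4: 4^2 = 16; next = 15
base 4: 15 = 3·4 + 3; at 5: 3·5 + 3 = 18; next = 17

ω·3 + 3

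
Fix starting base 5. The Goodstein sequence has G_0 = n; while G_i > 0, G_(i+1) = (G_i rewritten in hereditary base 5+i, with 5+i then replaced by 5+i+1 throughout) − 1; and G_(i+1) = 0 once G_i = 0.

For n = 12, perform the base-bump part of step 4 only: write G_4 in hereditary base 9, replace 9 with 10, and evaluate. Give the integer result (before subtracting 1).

16

G_0 = 12. HB_5(12) = 2·5 + 2. Bump = 14. G_1 = 13.
G_1 = 13. HB_6(13) = 2·6 + 1. Bump = 15. G_2 = 14.
G_2 = 14. HB_7(14) = 2·7. Bump = 16. G_3 = 15.
G_3 = 15. HB_8(15) = 8 + 7. Bump = 16. G_4 = 15.
G_4 = 15. HB_9(15) = 9 + 6. Bump = 16. G_5 = 15.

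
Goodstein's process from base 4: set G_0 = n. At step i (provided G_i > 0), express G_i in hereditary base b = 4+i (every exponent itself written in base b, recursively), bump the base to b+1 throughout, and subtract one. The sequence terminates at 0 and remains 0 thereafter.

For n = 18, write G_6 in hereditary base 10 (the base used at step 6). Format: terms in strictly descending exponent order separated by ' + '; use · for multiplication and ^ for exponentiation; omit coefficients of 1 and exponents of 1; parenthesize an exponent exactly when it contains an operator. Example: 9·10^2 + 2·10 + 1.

6·10 + 3

G_0=18  [base 4] 4^2 + 2  →[4↦5]→  5^2 + 2 = 27  −1 ⇒ G_1=26
G_1=26  [base 5] 5^2 + 1  →[5↦6]→  6^2 + 1 = 37  −1 ⇒ G_2=36
G_2=36  [base 6] 6^2  →[6↦7]→  7^2 = 49  −1 ⇒ G_3=48
G_3=48  [base 7] 6·7 + 6  →[7↦8]→  6·8 + 6 = 54  −1 ⇒ G_4=53
G_4=53  [base 8] 6·8 + 5  →[8↦9]→  6·9 + 5 = 59  −1 ⇒ G_5=58
G_5=58  [base 9] 6·9 + 4  →[9↦10]→  6·10 + 4 = 64  −1 ⇒ G_6=63
G_6=63  [base 10] 6·10 + 3  →[10↦11]→  6·11 + 3 = 69  −1 ⇒ G_7=68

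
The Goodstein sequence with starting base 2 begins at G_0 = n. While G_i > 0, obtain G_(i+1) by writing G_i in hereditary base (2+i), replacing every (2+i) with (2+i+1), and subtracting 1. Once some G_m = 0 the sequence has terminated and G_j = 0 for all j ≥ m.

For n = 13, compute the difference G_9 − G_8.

step 0: 13 = 2^(2 + 1) + 2^2 + 1; sub 3 for 2: 3^(3 + 1) + 3^3 + 1; = 109; G_1 = 109−1 = 108
step 1: 108 = 3^(3 + 1) + 3^3; sub 4 for 3: 4^(4 + 1) + 4^4; = 1280; G_2 = 1280−1 = 1279
step 2: 1279 = 4^(4 + 1) + 3·4^3 + 3·4^2 + 3·4 + 3; sub 5 for 4: 5^(5 + 1) + 3·5^3 + 3·5^2 + 3·5 + 3; = 16093; G_3 = 16093−1 = 16092
step 3: 16092 = 5^(5 + 1) + 3·5^3 + 3·5^2 + 3·5 + 2; sub 6 for 5: 6^(6 + 1) + 3·6^3 + 3·6^2 + 3·6 + 2; = 280712; G_4 = 280712−1 = 280711
step 4: 280711 = 6^(6 + 1) + 3·6^3 + 3·6^2 + 3·6 + 1; sub 7 for 6: 7^(7 + 1) + 3·7^3 + 3·7^2 + 3·7 + 1; = 5765999; G_5 = 5765999−1 = 5765998
step 5: 5765998 = 7^(7 + 1) + 3·7^3 + 3·7^2 + 3·7; sub 8 for 7: 8^(8 + 1) + 3·8^3 + 3·8^2 + 3·8; = 134219480; G_6 = 134219480−1 = 134219479
step 6: 134219479 = 8^(8 + 1) + 3·8^3 + 3·8^2 + 2·8 + 7; sub 9 for 8: 9^(9 + 1) + 3·9^3 + 3·9^2 + 2·9 + 7; = 3486786856; G_7 = 3486786856−1 = 3486786855
step 7: 3486786855 = 9^(9 + 1) + 3·9^3 + 3·9^2 + 2·9 + 6; sub 10 for 9: 10^(10 + 1) + 3·10^3 + 3·10^2 + 2·10 + 6; = 100000003326; G_8 = 100000003326−1 = 100000003325
step 8: 100000003325 = 10^(10 + 1) + 3·10^3 + 3·10^2 + 2·10 + 5; sub 11 for 10: 11^(11 + 1) + 3·11^3 + 3·11^2 + 2·11 + 5; = 3138428381104; G_9 = 3138428381104−1 = 3138428381103

3038428377778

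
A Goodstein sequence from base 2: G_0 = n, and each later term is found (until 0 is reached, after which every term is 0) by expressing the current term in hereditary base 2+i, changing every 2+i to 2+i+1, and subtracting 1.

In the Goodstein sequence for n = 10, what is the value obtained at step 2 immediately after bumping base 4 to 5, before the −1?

15626

i=0: 10 = 2^(2 + 1) + 2 (b=2); 2→3: 3^(3 + 1) + 3 = 84; 84−1 = 83
i=1: 83 = 3^(3 + 1) + 2 (b=3); 3→4: 4^(4 + 1) + 2 = 1026; 1026−1 = 1025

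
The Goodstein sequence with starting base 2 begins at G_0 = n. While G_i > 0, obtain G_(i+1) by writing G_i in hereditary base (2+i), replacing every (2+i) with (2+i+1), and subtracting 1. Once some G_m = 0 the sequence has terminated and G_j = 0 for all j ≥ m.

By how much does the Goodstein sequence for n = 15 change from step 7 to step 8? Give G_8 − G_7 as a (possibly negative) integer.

G_0 = 15. HB_2(15) = 2^(2 + 1) + 2^2 + 2 + 1. Bump = 112. G_1 = 111.
G_1 = 111. HB_3(111) = 3^(3 + 1) + 3^3 + 3. Bump = 1284. G_2 = 1283.
G_2 = 1283. HB_4(1283) = 4^(4 + 1) + 4^4 + 3. Bump = 18753. G_3 = 18752.
G_3 = 18752. HB_5(18752) = 5^(5 + 1) + 5^5 + 2. Bump = 326594. G_4 = 326593.
G_4 = 326593. HB_6(326593) = 6^(6 + 1) + 6^6 + 1. Bump = 6588345. G_5 = 6588344.
G_5 = 6588344. HB_7(6588344) = 7^(7 + 1) + 7^7. Bump = 150994944. G_6 = 150994943.
G_6 = 150994943. HB_8(150994943) = 8^(8 + 1) + 7·8^7 + 7·8^6 + 7·8^5 + 7·8^4 + 7·8^3 + 7·8^2 + 7·8 + 7. Bump = 3524450281. G_7 = 3524450280.
G_7 = 3524450280. HB_9(3524450280) = 9^(9 + 1) + 7·9^7 + 7·9^6 + 7·9^5 + 7·9^4 + 7·9^3 + 7·9^2 + 7·9 + 6. Bump = 100077777776. G_8 = 100077777775.

96553327495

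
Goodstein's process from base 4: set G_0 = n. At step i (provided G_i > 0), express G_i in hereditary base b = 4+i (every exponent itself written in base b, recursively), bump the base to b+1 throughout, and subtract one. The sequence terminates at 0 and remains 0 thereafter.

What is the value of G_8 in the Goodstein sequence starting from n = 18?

18 —HB4→ 4^2 + 2 —bump→ 5^2 + 2 = 27 —(−1)→ 26
26 —HB5→ 5^2 + 1 —bump→ 6^2 + 1 = 37 —(−1)→ 36
36 —HB6→ 6^2 —bump→ 7^2 = 49 —(−1)→ 48
48 —HB7→ 6·7 + 6 —bump→ 6·8 + 6 = 54 —(−1)→ 53
53 —HB8→ 6·8 + 5 —bump→ 6·9 + 5 = 59 —(−1)→ 58
58 —HB9→ 6·9 + 4 —bump→ 6·10 + 4 = 64 —(−1)→ 63
63 —HB10→ 6·10 + 3 —bump→ 6·11 + 3 = 69 —(−1)→ 68
68 —HB11→ 6·11 + 2 —bump→ 6·12 + 2 = 74 —(−1)→ 73
73 —HB12→ 6·12 + 1 —bump→ 6·13 + 1 = 79 —(−1)→ 78

73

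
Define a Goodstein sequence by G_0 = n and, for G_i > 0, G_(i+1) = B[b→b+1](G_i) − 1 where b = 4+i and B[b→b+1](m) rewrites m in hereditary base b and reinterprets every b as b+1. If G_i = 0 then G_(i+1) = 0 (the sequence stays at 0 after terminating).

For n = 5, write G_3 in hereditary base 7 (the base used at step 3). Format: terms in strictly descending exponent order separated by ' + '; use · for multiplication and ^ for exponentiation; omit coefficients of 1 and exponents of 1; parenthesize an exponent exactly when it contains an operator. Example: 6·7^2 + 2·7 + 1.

4

base 4: 5 = 4 + 1; at 5: 5 + 1 = 6; next = 5
base 5: 5 = 5; at 6: 6 = 6; next = 5
base 6: 5 = 5; at 7: 5 = 5; next = 4
base 7: 4 = 4; at 8: 4 = 4; next = 3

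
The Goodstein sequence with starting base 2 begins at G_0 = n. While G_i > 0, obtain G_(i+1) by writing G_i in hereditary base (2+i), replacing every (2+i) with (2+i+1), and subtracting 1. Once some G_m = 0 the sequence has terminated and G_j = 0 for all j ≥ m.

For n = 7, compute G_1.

(0) 7|_2 = 2^2 + 2 + 1 ↦ 3^3 + 3 + 1|_3 = 31 ⇒ 30
(1) 30|_3 = 3^3 + 3 ↦ 4^4 + 4|_4 = 260 ⇒ 259

30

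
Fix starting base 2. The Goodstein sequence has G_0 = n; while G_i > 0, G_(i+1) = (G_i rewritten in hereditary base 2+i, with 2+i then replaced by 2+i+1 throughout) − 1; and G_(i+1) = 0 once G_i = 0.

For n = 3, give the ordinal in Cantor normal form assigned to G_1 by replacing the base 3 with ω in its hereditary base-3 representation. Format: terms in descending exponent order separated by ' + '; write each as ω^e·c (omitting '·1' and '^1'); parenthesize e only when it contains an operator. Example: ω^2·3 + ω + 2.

ω

i=0: 3 = 2 + 1 (b=2); 2→3: 3 + 1 = 4; 4−1 = 3
i=1: 3 = 3 (b=3); 3→4: 4 = 4; 4−1 = 3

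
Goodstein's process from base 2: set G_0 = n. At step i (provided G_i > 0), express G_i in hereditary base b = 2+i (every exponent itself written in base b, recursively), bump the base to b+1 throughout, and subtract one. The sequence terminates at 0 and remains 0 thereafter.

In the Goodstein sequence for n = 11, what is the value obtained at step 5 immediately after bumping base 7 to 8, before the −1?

134217728

step 0: 11 = 2^(2 + 1) + 2 + 1; sub 3 for 2: 3^(3 + 1) + 3 + 1; = 85; G_1 = 85−1 = 84
step 1: 84 = 3^(3 + 1) + 3; sub 4 for 3: 4^(4 + 1) + 4; = 1028; G_2 = 1028−1 = 1027
step 2: 1027 = 4^(4 + 1) + 3; sub 5 for 4: 5^(5 + 1) + 3; = 15628; G_3 = 15628−1 = 15627
step 3: 15627 = 5^(5 + 1) + 2; sub 6 for 5: 6^(6 + 1) + 2; = 279938; G_4 = 279938−1 = 279937
step 4: 279937 = 6^(6 + 1) + 1; sub 7 for 6: 7^(7 + 1) + 1; = 5764802; G_5 = 5764802−1 = 5764801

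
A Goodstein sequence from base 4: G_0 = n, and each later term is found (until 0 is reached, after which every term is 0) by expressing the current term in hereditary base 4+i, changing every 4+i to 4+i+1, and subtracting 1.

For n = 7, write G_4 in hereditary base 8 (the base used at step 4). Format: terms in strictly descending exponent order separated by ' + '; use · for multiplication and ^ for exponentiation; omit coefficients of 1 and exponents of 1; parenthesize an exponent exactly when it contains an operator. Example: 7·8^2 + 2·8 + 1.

G_0=7  [base 4] 4 + 3  →[4↦5]→  5 + 3 = 8  −1 ⇒ G_1=7
G_1=7  [base 5] 5 + 2  →[5↦6]→  6 + 2 = 8  −1 ⇒ G_2=7
G_2=7  [base 6] 6 + 1  →[6↦7]→  7 + 1 = 8  −1 ⇒ G_3=7
G_3=7  [base 7] 7  →[7↦8]→  8 = 8  −1 ⇒ G_4=7
G_4=7  [base 8] 7  →[8↦9]→  7 = 7  −1 ⇒ G_5=6

7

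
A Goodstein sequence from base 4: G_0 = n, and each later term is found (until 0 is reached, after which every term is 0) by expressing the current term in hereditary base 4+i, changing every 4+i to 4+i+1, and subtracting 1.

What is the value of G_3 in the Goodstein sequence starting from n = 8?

[0] 8 ≡ 2·4 (base 4). Lift 5: 10. −1: 9.
[1] 9 ≡ 5 + 4 (base 5). Lift 6: 10. −1: 9.
[2] 9 ≡ 6 + 3 (base 6). Lift 7: 10. −1: 9.

9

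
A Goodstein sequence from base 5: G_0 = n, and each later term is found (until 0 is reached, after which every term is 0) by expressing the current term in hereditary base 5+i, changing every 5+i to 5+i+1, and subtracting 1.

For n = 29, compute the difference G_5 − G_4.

G_0=29  [base 5] 5^2 + 4  →[5↦6]→  6^2 + 4 = 40  −1 ⇒ G_1=39
G_1=39  [base 6] 6^2 + 3  →[6↦7]→  7^2 + 3 = 52  −1 ⇒ G_2=51
G_2=51  [base 7] 7^2 + 2  →[7↦8]→  8^2 + 2 = 66  −1 ⇒ G_3=65
G_3=65  [base 8] 8^2 + 1  →[8↦9]→  9^2 + 1 = 82  −1 ⇒ G_4=81
G_4=81  [base 9] 9^2  →[9↦10]→  10^2 = 100  −1 ⇒ G_5=99

18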